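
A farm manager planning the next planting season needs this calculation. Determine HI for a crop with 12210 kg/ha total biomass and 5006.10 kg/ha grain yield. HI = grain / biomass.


HI = grain_yield / biomass
   = 5006.10 / 12210
   = 0.41


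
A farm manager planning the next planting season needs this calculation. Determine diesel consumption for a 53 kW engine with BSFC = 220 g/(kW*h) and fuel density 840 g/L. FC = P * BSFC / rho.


FC = P * BSFC / rho_fuel
   = 53 * 220 / 840
   = 11660 / 840
   = 13.88 L/h


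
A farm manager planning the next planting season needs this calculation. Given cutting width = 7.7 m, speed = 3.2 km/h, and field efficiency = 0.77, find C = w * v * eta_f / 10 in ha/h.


C = w * v * eta_f / 10
  = 7.7 * 3.2 * 0.77 / 10
  = 18.97 / 10
  = 1.90 ha/h


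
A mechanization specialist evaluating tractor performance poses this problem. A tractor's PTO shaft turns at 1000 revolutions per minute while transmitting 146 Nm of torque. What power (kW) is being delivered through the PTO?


P = 2*pi*n*T / 60000
  = 2*pi * 1000 * 146 / 60000
  = 917345.05 / 60000
  = 15.29 kW


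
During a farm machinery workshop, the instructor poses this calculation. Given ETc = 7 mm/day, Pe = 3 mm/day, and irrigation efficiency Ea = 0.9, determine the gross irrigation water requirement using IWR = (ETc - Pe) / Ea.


IWR = (ETc - Pe) / Ea
    = (7 - 3) / 0.9
    = 4 / 0.9
    = 4.44 mm/day


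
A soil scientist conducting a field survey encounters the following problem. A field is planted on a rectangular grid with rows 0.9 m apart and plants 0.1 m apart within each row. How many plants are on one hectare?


D = 10000 / (row_sp * plant_sp)
  = 10000 / (0.9 * 0.1)
  = 10000 / 0.0900
  = 111111.11 plants/ha


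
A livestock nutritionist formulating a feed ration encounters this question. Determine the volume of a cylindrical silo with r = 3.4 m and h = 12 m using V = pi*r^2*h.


V = pi * r^2 * h
  = pi * 3.4^2 * 12
  = pi * 11.56 * 12
  = 435.80 m^3


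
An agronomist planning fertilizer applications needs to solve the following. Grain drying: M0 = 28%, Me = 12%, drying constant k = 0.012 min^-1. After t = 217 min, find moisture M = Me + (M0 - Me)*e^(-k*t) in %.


M = Me + (M0 - Me) * e^(-k*t)
  = 12 + (28 - 12) * e^(-0.012*217)
  = 12 + 16 * e^(-2.604)
  = 12 + 16 * 0.07398
  = 12 + 1.1836
  = 13.18%


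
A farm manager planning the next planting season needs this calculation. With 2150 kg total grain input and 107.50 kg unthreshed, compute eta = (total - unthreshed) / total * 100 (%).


eta = (total - unthreshed) / total * 100
    = (2150 - 107.50) / 2150 * 100
    = 2042.50 / 2150 * 100
    = 95%


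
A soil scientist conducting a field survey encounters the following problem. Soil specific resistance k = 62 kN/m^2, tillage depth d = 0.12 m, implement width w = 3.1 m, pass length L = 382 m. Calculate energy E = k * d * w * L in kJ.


E = k * d * w * L
  = 62 * 0.12 * 3.1 * 382
  = 8810.45 kJ


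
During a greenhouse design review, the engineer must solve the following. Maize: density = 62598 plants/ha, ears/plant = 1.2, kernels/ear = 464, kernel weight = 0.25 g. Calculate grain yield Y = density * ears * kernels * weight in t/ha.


Y = density * ears * kernels * kw
  = 62598 * 1.2 * 464 * 0.25 g/ha
  = 8713641.60 g/ha
  = 8713.64 kg/ha = 8.71 t/ha


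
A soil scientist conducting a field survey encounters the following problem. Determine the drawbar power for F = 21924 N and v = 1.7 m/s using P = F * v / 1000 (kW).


P = F * v / 1000
  = 21924 * 1.7 / 1000
  = 37270.80 / 1000
  = 37.27 kW


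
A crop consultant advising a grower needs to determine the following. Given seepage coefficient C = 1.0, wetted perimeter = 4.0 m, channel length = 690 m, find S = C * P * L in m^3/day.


S = C * P * L
  = 1.0 * 4.0 * 690
  = 2760 m^3/day


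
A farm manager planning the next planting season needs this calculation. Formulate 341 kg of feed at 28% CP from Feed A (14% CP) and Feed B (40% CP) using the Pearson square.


parts_A = CP_b - target = 40 - 28 = 12
parts_B = target - CP_a = 28 - 14 = 14
total_parts = 12 + 14 = 26
Feed A = 341 * 12 / 26 = 157.38 kg
Feed B = 341 * 14 / 26 = 183.62 kg

157.38 kg


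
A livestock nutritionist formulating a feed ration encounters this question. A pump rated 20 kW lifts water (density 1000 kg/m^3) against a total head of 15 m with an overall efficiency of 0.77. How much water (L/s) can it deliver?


Q = (P * 1000 * eta) / (rho * g * H)
  = (20 * 1000 * 0.77) / (1000 * 9.81 * 15)
  = 15400 / 147150
  = 0.10466 m^3/s = 104.66 L/s


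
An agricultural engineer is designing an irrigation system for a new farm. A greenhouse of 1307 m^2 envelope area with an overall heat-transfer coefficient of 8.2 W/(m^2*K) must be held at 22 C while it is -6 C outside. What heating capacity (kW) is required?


dT = 22 - (-6) = 28 K
Q = U * A * dT
  = 8.2 * 1307 * 28
  = 300087.20 W = 300.09 kW


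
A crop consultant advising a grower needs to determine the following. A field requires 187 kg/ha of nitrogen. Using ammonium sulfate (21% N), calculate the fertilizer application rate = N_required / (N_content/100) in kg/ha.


Rate = N_required / (N_content / 100)
     = 187 / (21 / 100)
     = 187 / 0.21
     = 890.48 kg/ha


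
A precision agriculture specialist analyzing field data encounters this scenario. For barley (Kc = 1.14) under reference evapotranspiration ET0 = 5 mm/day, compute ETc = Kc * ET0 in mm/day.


ETc = Kc * ET0
    = 1.14 * 5
    = 5.70 mm/day


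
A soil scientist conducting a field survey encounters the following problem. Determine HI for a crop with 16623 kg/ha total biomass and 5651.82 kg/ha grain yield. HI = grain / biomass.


HI = grain_yield / biomass
   = 5651.82 / 16623
   = 0.34


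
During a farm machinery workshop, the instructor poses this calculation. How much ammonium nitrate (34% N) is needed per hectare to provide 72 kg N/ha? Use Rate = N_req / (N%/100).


Rate = N_required / (N_content / 100)
     = 72 / (34 / 100)
     = 72 / 0.34
     = 211.76 kg/ha


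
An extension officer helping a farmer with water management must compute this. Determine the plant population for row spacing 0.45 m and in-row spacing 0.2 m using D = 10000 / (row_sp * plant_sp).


D = 10000 / (row_sp * plant_sp)
  = 10000 / (0.45 * 0.2)
  = 10000 / 0.0900
  = 111111.11 plants/ha


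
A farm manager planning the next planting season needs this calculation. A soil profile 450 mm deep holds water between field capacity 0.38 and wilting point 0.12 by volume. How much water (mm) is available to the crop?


AW = (FC - WP) * D
   = (0.38 - 0.12) * 450
   = 0.26 * 450
   = 117 mm


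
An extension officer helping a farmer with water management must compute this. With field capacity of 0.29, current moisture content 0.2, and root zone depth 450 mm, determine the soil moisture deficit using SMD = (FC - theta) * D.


SMD = (FC - theta) * D
    = (0.29 - 0.2) * 450
    = 0.090 * 450
    = 40.50 mm


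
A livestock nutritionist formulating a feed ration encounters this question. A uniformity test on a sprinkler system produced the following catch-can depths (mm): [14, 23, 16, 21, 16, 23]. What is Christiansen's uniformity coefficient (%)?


xbar = 113 / 6 = 18.833
sum|xi - xbar| = 21
CU = 100 * (1 - 21 / (6 * 18.833))
   = 100 * (1 - 0.1858)
   = 81.42%


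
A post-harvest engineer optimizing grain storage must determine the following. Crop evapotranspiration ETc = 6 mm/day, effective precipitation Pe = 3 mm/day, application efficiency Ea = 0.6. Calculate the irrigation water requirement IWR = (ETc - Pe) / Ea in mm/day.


IWR = (ETc - Pe) / Ea
    = (6 - 3) / 0.6
    = 3 / 0.6
    = 5 mm/day


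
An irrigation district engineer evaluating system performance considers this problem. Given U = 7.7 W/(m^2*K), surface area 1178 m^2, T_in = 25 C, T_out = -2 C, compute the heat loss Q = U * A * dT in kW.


dT = 25 - (-2) = 27 K
Q = U * A * dT
  = 7.7 * 1178 * 27
  = 244906.20 W = 244.91 kW


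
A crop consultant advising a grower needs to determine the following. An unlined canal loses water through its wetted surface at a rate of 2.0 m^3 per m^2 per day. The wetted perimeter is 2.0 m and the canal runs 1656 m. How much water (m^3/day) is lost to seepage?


S = C * P * L
  = 2.0 * 2.0 * 1656
  = 6624 m^3/day


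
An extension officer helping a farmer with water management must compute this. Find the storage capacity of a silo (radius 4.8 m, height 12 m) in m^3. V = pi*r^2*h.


V = pi * r^2 * h
  = pi * 4.8^2 * 12
  = pi * 23.04 * 12
  = 868.59 m^3


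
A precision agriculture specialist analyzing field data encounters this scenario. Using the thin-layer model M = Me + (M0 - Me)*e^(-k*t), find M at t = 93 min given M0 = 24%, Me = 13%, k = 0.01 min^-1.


M = Me + (M0 - Me) * e^(-k*t)
  = 13 + (24 - 13) * e^(-0.01*93)
  = 13 + 11 * e^(-0.930)
  = 13 + 11 * 0.39455
  = 13 + 4.3401
  = 17.34%


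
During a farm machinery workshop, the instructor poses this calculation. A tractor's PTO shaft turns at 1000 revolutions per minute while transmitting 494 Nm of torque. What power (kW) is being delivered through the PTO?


P = 2*pi*n*T / 60000
  = 2*pi * 1000 * 494 / 60000
  = 3103893.54 / 60000
  = 51.73 kW


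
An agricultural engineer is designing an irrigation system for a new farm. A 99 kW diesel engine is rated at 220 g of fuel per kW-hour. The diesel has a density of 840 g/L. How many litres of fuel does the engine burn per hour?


FC = P * BSFC / rho_fuel
   = 99 * 220 / 840
   = 21780 / 840
   = 25.93 L/h


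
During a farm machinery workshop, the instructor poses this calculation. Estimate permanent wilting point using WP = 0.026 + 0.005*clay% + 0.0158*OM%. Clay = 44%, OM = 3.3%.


WP = 0.026 + 0.005*44 + 0.0158*3.3
   = 0.026 + 0.2200 + 0.0521
   = 0.2981


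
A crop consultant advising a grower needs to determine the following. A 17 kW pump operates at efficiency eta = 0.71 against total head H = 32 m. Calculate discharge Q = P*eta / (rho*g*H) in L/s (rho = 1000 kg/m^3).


Q = (P * 1000 * eta) / (rho * g * H)
  = (17 * 1000 * 0.71) / (1000 * 9.81 * 32)
  = 12070 / 313920
  = 0.03845 m^3/s = 38.45 L/s


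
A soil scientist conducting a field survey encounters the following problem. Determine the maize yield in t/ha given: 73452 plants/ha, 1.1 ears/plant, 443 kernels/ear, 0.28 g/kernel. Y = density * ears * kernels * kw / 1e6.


Y = density * ears * kernels * kw
  = 73452 * 1.1 * 443 * 0.28 g/ha
  = 10022084.69 g/ha
  = 10022.08 kg/ha = 10.02 t/ha


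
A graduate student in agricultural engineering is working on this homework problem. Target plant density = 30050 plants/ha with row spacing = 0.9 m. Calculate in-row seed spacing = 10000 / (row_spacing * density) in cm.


spacing = 10000 / (row_sp * density)
        = 10000 / (0.9 * 30050)
        = 10000 / 27045
        = 0.36975 m = 36.98 cm


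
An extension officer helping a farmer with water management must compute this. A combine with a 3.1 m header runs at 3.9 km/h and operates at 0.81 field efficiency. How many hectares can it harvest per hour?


C = w * v * eta_f / 10
  = 3.1 * 3.9 * 0.81 / 10
  = 9.79 / 10
  = 0.98 ha/h


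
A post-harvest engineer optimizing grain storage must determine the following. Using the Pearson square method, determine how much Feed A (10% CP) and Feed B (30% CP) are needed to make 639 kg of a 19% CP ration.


parts_A = CP_b - target = 30 - 19 = 11
parts_B = target - CP_a = 19 - 10 = 9
total_parts = 11 + 9 = 20
Feed A = 639 * 11 / 20 = 351.45 kg
Feed B = 639 * 9 / 20 = 287.55 kg

351.45 kg


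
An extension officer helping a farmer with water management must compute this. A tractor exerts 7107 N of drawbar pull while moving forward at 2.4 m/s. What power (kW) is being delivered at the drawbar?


P = F * v / 1000
  = 7107 * 2.4 / 1000
  = 17056.80 / 1000
  = 17.06 kW


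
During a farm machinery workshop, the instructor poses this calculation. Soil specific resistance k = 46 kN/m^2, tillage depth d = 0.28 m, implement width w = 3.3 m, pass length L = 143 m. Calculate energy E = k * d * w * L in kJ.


E = k * d * w * L
  = 46 * 0.28 * 3.3 * 143
  = 6078.07 kJ


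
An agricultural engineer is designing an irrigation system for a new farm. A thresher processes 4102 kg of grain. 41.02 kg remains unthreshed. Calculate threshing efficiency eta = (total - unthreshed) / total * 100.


eta = (total - unthreshed) / total * 100
    = (4102 - 41.02) / 4102 * 100
    = 4060.98 / 4102 * 100
    = 99%


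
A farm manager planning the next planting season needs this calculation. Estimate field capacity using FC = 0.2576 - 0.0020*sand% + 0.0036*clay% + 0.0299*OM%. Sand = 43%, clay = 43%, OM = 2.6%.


FC = 0.2576 - 0.0020*43 + 0.0036*43 + 0.0299*2.6
   = 0.2576 - 0.0860 + 0.1548 + 0.0777
   = 0.4041


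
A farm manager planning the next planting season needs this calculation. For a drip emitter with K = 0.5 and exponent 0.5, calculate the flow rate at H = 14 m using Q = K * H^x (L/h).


Q = K * H^x
  = 0.5 * 14^0.5
  = 0.5 * 3.7417
  = 1.87 L/h


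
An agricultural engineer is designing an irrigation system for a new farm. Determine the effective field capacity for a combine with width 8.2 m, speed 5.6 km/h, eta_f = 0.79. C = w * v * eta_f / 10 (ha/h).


C = w * v * eta_f / 10
  = 8.2 * 5.6 * 0.79 / 10
  = 36.28 / 10
  = 3.63 ha/h


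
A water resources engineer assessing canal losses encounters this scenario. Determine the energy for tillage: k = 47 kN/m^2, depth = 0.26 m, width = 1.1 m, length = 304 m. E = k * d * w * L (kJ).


E = k * d * w * L
  = 47 * 0.26 * 1.1 * 304
  = 4086.37 kJ


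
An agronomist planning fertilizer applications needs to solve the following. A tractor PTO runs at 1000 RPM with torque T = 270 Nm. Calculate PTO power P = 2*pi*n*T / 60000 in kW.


P = 2*pi*n*T / 60000
  = 2*pi * 1000 * 270 / 60000
  = 1696460.03 / 60000
  = 28.27 kW


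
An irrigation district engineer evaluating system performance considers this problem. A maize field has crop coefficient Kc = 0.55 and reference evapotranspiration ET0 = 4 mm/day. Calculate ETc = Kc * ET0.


ETc = Kc * ET0
    = 0.55 * 4
    = 2.20 mm/day


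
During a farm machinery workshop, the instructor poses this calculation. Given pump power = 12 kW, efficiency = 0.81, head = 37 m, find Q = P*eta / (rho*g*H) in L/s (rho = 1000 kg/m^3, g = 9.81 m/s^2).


Q = (P * 1000 * eta) / (rho * g * H)
  = (12 * 1000 * 0.81) / (1000 * 9.81 * 37)
  = 9720 / 362970
  = 0.02678 m^3/s = 26.78 L/s


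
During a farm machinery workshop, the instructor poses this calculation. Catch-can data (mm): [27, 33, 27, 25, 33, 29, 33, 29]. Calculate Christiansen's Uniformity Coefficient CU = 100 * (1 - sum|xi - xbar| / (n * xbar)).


xbar = 236 / 8 = 29.500
sum|xi - xbar| = 21
CU = 100 * (1 - 21 / (8 * 29.500))
   = 100 * (1 - 0.0890)
   = 91.10%


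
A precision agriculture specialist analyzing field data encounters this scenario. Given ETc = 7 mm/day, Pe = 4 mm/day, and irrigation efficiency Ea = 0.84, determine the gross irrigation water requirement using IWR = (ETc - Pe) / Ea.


IWR = (ETc - Pe) / Ea
    = (7 - 4) / 0.84
    = 3 / 0.84
    = 3.57 mm/day


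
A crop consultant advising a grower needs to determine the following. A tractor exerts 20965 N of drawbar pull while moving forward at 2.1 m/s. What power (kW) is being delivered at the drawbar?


P = F * v / 1000
  = 20965 * 2.1 / 1000
  = 44026.50 / 1000
  = 44.03 kW


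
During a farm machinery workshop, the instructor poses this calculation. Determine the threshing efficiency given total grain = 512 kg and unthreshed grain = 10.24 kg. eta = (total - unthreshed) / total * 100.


eta = (total - unthreshed) / total * 100
    = (512 - 10.24) / 512 * 100
    = 501.76 / 512 * 100
    = 98%


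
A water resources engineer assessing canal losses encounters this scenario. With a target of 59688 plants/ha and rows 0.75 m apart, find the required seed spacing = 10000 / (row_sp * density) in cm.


spacing = 10000 / (row_sp * density)
        = 10000 / (0.75 * 59688)
        = 10000 / 44766
        = 0.22338 m = 22.34 cm


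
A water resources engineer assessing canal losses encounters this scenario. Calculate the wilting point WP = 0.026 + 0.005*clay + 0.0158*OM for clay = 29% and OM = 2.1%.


WP = 0.026 + 0.005*29 + 0.0158*2.1
   = 0.026 + 0.1450 + 0.0332
   = 0.2042


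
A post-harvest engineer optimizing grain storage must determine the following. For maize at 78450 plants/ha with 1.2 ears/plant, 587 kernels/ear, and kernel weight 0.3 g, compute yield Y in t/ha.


Y = density * ears * kernels * kw
  = 78450 * 1.2 * 587 * 0.3 g/ha
  = 16578054 g/ha
  = 16578.05 kg/ha = 16.58 t/ha


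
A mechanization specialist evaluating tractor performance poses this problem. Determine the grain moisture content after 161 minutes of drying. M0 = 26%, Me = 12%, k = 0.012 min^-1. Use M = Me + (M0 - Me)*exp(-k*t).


M = Me + (M0 - Me) * e^(-k*t)
  = 12 + (26 - 12) * e^(-0.012*161)
  = 12 + 14 * e^(-1.932)
  = 12 + 14 * 0.14486
  = 12 + 2.0280
  = 14.03%


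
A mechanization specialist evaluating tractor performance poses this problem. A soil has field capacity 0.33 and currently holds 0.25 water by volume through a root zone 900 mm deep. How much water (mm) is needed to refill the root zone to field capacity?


SMD = (FC - theta) * D
    = (0.33 - 0.25) * 900
    = 0.080 * 900
    = 72 mm


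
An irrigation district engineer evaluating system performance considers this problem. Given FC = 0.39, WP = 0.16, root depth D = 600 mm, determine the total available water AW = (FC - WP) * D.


AW = (FC - WP) * D
   = (0.39 - 0.16) * 600
   = 0.23 * 600
   = 138 mm


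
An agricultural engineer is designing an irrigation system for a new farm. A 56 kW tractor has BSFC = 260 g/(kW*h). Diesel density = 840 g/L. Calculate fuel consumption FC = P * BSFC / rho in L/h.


FC = P * BSFC / rho_fuel
   = 56 * 260 / 840
   = 14560 / 840
   = 17.33 L/h


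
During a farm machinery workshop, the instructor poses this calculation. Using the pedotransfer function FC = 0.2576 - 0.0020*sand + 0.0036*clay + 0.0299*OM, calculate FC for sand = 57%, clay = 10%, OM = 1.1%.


FC = 0.2576 - 0.0020*57 + 0.0036*10 + 0.0299*1.1
   = 0.2576 - 0.1140 + 0.0360 + 0.0329
   = 0.2125


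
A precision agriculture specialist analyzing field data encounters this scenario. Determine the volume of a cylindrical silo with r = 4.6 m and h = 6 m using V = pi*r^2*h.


V = pi * r^2 * h
  = pi * 4.6^2 * 6
  = pi * 21.16 * 6
  = 398.86 m^3


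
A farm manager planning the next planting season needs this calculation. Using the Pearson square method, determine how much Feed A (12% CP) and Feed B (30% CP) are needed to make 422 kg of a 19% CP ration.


parts_A = CP_b - target = 30 - 19 = 11
parts_B = target - CP_a = 19 - 12 = 7
total_parts = 11 + 7 = 18
Feed A = 422 * 11 / 18 = 257.89 kg
Feed B = 422 * 7 / 18 = 164.11 kg

257.89 kg


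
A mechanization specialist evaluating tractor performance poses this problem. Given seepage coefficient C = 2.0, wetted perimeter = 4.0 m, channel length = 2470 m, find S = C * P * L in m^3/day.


S = C * P * L
  = 2.0 * 4.0 * 2470
  = 19760 m^3/day


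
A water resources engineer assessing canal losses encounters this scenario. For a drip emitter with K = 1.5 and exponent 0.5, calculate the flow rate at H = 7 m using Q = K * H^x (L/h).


Q = K * H^x
  = 1.5 * 7^0.5
  = 1.5 * 2.6458
  = 3.97 L/h


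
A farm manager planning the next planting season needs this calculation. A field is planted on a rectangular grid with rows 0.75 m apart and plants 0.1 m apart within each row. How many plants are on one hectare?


D = 10000 / (row_sp * plant_sp)
  = 10000 / (0.75 * 0.1)
  = 10000 / 0.0750
  = 133333.33 plants/ha


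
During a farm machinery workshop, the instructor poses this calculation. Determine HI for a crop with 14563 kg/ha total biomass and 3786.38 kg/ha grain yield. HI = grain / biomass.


HI = grain_yield / biomass
   = 3786.38 / 14563
   = 0.26


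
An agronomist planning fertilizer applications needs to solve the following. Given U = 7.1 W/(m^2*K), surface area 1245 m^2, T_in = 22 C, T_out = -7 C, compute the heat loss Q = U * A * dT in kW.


dT = 22 - (-7) = 29 K
Q = U * A * dT
  = 7.1 * 1245 * 29
  = 256345.50 W = 256.35 kW


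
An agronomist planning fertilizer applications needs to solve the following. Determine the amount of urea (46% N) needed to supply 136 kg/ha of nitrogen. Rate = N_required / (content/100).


Rate = N_required / (N_content / 100)
     = 136 / (46 / 100)
     = 136 / 0.46
     = 295.65 kg/ha


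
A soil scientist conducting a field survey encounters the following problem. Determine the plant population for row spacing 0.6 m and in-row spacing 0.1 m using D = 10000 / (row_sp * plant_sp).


D = 10000 / (row_sp * plant_sp)
  = 10000 / (0.6 * 0.1)
  = 10000 / 0.0600
  = 166666.67 plants/ha


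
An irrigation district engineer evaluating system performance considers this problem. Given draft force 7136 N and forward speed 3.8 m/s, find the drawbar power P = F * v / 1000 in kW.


P = F * v / 1000
  = 7136 * 3.8 / 1000
  = 27116.80 / 1000
  = 27.12 kW


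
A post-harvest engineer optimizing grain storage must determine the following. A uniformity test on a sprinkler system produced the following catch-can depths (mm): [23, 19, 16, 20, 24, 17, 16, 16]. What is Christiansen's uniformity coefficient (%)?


xbar = 151 / 8 = 18.875
sum|xi - xbar| = 21
CU = 100 * (1 - 21 / (8 * 18.875))
   = 100 * (1 - 0.1391)
   = 86.09%


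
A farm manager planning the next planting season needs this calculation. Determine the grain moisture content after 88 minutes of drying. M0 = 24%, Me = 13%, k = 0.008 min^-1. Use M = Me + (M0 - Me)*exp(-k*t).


M = Me + (M0 - Me) * e^(-k*t)
  = 13 + (24 - 13) * e^(-0.008*88)
  = 13 + 11 * e^(-0.704)
  = 13 + 11 * 0.49460
  = 13 + 5.4406
  = 18.44%


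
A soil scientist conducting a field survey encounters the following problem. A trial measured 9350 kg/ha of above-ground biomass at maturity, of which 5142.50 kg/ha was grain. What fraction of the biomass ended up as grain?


HI = grain_yield / biomass
   = 5142.50 / 9350
   = 0.55


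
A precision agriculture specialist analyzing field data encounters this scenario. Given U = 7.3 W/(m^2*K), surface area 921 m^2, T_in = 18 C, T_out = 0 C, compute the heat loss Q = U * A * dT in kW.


dT = 18 - (0) = 18 K
Q = U * A * dT
  = 7.3 * 921 * 18
  = 121019.40 W = 121.02 kW


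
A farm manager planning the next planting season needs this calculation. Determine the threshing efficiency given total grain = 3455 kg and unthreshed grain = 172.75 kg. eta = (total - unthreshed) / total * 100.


eta = (total - unthreshed) / total * 100
    = (3455 - 172.75) / 3455 * 100
    = 3282.25 / 3455 * 100
    = 95%


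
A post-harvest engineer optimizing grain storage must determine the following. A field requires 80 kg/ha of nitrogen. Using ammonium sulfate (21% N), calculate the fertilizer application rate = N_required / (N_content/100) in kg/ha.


Rate = N_required / (N_content / 100)
     = 80 / (21 / 100)
     = 80 / 0.21
     = 380.95 kg/ha


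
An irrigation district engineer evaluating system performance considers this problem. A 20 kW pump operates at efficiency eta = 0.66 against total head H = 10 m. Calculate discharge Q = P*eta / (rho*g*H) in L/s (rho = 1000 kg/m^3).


Q = (P * 1000 * eta) / (rho * g * H)
  = (20 * 1000 * 0.66) / (1000 * 9.81 * 10)
  = 13200 / 98100
  = 0.13456 m^3/s = 134.56 L/s


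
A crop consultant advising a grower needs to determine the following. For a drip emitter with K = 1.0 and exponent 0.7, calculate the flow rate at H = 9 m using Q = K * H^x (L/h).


Q = K * H^x
  = 1.0 * 9^0.7
  = 1.0 * 4.6555
  = 4.66 L/h


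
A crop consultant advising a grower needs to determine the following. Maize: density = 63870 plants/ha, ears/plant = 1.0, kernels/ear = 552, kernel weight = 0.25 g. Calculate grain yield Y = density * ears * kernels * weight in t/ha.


Y = density * ears * kernels * kw
  = 63870 * 1.0 * 552 * 0.25 g/ha
  = 8814060 g/ha
  = 8814.06 kg/ha = 8.81 t/ha


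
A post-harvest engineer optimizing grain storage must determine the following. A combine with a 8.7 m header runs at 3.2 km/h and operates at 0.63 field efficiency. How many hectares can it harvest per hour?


C = w * v * eta_f / 10
  = 8.7 * 3.2 * 0.63 / 10
  = 17.54 / 10
  = 1.75 ha/h


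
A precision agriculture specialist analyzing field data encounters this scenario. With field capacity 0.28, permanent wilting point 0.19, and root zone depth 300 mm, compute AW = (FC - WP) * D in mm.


AW = (FC - WP) * D
   = (0.28 - 0.19) * 300
   = 0.09 * 300
   = 27 mm


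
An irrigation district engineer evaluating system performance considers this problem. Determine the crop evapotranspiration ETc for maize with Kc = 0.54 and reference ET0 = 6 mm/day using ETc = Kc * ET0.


ETc = Kc * ET0
    = 0.54 * 6
    = 3.24 mm/day


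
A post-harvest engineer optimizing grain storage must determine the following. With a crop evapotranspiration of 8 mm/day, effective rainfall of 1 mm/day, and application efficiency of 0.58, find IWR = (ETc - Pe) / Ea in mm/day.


IWR = (ETc - Pe) / Ea
    = (8 - 1) / 0.58
    = 7 / 0.58
    = 12.07 mm/day


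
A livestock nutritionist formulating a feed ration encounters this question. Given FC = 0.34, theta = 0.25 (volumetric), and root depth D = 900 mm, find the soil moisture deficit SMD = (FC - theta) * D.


SMD = (FC - theta) * D
    = (0.34 - 0.25) * 900
    = 0.090 * 900
    = 81 mm


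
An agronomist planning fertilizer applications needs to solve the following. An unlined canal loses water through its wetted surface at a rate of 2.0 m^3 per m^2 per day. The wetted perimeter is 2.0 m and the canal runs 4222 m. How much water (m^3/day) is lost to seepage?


S = C * P * L
  = 2.0 * 2.0 * 4222
  = 16888 m^3/day


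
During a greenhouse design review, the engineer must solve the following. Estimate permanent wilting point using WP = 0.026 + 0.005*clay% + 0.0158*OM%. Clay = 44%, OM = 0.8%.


WP = 0.026 + 0.005*44 + 0.0158*0.8
   = 0.026 + 0.2200 + 0.0126
   = 0.2586


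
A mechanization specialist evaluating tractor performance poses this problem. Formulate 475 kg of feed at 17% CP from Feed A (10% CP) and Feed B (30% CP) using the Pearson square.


parts_A = CP_b - target = 30 - 17 = 13
parts_B = target - CP_a = 17 - 10 = 7
total_parts = 13 + 7 = 20
Feed A = 475 * 13 / 20 = 308.75 kg
Feed B = 475 * 7 / 20 = 166.25 kg

308.75 kg


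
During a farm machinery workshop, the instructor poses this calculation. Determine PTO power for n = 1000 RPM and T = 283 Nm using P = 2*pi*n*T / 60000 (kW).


P = 2*pi*n*T / 60000
  = 2*pi * 1000 * 283 / 60000
  = 1778141.44 / 60000
  = 29.64 kW


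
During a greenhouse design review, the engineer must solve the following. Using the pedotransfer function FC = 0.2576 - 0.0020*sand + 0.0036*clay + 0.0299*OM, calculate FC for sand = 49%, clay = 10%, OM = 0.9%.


FC = 0.2576 - 0.0020*49 + 0.0036*10 + 0.0299*0.9
   = 0.2576 - 0.0980 + 0.0360 + 0.0269
   = 0.2225


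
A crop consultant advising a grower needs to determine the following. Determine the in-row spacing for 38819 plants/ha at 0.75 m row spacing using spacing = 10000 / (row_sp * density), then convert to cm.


spacing = 10000 / (row_sp * density)
        = 10000 / (0.75 * 38819)
        = 10000 / 29114.25
        = 0.34347 m = 34.35 cm


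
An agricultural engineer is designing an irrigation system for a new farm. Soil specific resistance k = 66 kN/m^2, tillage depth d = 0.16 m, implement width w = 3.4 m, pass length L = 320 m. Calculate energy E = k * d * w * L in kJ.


E = k * d * w * L
  = 66 * 0.16 * 3.4 * 320
  = 11489.28 kJ


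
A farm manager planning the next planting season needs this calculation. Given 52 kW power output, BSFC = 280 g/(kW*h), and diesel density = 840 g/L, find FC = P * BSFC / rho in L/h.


FC = P * BSFC / rho_fuel
   = 52 * 280 / 840
   = 14560 / 840
   = 17.33 L/h


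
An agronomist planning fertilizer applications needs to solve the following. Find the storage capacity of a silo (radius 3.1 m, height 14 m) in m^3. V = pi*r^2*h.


V = pi * r^2 * h
  = pi * 3.1^2 * 14
  = pi * 9.61 * 14
  = 422.67 m^3


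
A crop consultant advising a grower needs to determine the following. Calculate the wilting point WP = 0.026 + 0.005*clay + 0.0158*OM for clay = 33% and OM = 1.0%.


WP = 0.026 + 0.005*33 + 0.0158*1.0
   = 0.026 + 0.1650 + 0.0158
   = 0.2068


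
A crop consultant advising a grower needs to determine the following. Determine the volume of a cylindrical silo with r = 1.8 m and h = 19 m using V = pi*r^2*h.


V = pi * r^2 * h
  = pi * 1.8^2 * 19
  = pi * 3.24 * 19
  = 193.40 m^3


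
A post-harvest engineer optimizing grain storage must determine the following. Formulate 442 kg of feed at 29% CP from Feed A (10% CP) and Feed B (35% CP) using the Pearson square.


parts_A = CP_b - target = 35 - 29 = 6
parts_B = target - CP_a = 29 - 10 = 19
total_parts = 6 + 19 = 25
Feed A = 442 * 6 / 25 = 106.08 kg
Feed B = 442 * 19 / 25 = 335.92 kg

106.08 kg


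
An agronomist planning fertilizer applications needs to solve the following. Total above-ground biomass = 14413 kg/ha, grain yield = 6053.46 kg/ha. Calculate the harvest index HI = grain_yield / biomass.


HI = grain_yield / biomass
   = 6053.46 / 14413
   = 0.42


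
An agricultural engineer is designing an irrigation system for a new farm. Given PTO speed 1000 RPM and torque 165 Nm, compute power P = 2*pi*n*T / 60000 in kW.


P = 2*pi*n*T / 60000
  = 2*pi * 1000 * 165 / 60000
  = 1036725.58 / 60000
  = 17.28 kW


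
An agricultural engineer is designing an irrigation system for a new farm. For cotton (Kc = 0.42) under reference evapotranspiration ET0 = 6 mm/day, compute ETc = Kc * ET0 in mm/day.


ETc = Kc * ET0
    = 0.42 * 6
    = 2.52 mm/day


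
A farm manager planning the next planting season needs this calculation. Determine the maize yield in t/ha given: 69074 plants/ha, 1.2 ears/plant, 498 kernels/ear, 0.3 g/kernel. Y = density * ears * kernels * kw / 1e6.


Y = density * ears * kernels * kw
  = 69074 * 1.2 * 498 * 0.3 g/ha
  = 12383586.72 g/ha
  = 12383.59 kg/ha = 12.38 t/ha


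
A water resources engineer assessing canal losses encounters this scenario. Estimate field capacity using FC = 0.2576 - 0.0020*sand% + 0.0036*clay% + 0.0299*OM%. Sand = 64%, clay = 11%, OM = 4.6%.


FC = 0.2576 - 0.0020*64 + 0.0036*11 + 0.0299*4.6
   = 0.2576 - 0.1280 + 0.0396 + 0.1375
   = 0.3067


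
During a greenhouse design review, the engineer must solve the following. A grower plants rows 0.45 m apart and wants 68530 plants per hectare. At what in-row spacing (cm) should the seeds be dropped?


spacing = 10000 / (row_sp * density)
        = 10000 / (0.45 * 68530)
        = 10000 / 30838.50
        = 0.32427 m = 32.43 cm


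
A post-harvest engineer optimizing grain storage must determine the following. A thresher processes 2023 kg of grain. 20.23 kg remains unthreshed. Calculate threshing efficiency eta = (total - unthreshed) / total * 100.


eta = (total - unthreshed) / total * 100
    = (2023 - 20.23) / 2023 * 100
    = 2002.77 / 2023 * 100
    = 99%


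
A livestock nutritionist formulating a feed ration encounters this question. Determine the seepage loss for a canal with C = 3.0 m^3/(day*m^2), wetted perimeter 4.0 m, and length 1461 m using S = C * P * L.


S = C * P * L
  = 3.0 * 4.0 * 1461
  = 17532 m^3/day


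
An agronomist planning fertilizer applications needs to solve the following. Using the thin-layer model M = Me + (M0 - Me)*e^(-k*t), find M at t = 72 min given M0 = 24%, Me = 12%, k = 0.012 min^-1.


M = Me + (M0 - Me) * e^(-k*t)
  = 12 + (24 - 12) * e^(-0.012*72)
  = 12 + 12 * e^(-0.864)
  = 12 + 12 * 0.42147
  = 12 + 5.0577
  = 17.06%


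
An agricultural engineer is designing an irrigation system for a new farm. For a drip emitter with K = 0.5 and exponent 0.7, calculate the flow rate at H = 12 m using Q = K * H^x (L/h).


Q = K * H^x
  = 0.5 * 12^0.7
  = 0.5 * 5.6941
  = 2.85 L/h


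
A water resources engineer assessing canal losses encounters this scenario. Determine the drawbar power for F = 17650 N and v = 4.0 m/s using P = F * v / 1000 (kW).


P = F * v / 1000
  = 17650 * 4.0 / 1000
  = 70600 / 1000
  = 70.60 kW


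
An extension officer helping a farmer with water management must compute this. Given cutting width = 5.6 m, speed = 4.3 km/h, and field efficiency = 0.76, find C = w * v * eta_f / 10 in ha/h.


C = w * v * eta_f / 10
  = 5.6 * 4.3 * 0.76 / 10
  = 18.30 / 10
  = 1.83 ha/h


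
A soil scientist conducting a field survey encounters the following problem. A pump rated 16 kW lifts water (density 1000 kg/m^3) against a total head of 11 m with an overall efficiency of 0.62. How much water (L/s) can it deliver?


Q = (P * 1000 * eta) / (rho * g * H)
  = (16 * 1000 * 0.62) / (1000 * 9.81 * 11)
  = 9920 / 107910
  = 0.09193 m^3/s = 91.93 L/s


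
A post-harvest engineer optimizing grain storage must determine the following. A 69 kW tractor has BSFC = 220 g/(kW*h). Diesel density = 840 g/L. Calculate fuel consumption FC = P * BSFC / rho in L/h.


FC = P * BSFC / rho_fuel
   = 69 * 220 / 840
   = 15180 / 840
   = 18.07 L/h


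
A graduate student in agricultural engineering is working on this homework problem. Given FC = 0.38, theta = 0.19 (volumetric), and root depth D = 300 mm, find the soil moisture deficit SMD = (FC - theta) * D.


SMD = (FC - theta) * D
    = (0.38 - 0.19) * 300
    = 0.190 * 300
    = 57 mm


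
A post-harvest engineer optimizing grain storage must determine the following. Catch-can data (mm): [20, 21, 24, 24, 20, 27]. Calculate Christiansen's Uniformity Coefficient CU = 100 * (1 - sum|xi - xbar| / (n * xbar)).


xbar = 136 / 6 = 22.667
sum|xi - xbar| = 14
CU = 100 * (1 - 14 / (6 * 22.667))
   = 100 * (1 - 0.1029)
   = 89.71%


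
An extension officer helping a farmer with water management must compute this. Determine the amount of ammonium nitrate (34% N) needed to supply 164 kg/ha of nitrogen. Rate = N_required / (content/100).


Rate = N_required / (N_content / 100)
     = 164 / (34 / 100)
     = 164 / 0.34
     = 482.35 kg/ha


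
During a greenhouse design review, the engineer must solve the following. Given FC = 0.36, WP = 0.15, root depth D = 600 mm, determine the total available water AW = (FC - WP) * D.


AW = (FC - WP) * D
   = (0.36 - 0.15) * 600
   = 0.21 * 600
   = 126 mm


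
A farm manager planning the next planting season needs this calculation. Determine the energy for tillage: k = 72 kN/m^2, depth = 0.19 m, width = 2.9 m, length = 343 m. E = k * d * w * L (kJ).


E = k * d * w * L
  = 72 * 0.19 * 2.9 * 343
  = 13607.50 kJ


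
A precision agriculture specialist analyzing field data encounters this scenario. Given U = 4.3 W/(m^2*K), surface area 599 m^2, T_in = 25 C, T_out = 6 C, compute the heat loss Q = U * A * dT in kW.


dT = 25 - (6) = 19 K
Q = U * A * dT
  = 4.3 * 599 * 19
  = 48938.30 W = 48.94 kW


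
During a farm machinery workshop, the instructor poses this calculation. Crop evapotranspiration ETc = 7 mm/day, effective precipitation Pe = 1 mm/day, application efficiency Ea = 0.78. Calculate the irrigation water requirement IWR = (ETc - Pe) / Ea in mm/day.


IWR = (ETc - Pe) / Ea
    = (7 - 1) / 0.78
    = 6 / 0.78
    = 7.69 mm/day


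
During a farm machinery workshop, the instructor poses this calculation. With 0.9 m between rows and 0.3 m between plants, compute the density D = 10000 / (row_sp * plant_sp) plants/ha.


D = 10000 / (row_sp * plant_sp)
  = 10000 / (0.9 * 0.3)
  = 10000 / 0.2700
  = 37037.04 plants/ha


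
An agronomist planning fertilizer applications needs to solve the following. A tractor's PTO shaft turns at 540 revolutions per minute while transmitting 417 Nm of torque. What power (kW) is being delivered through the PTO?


P = 2*pi*n*T / 60000
  = 2*pi * 540 * 417 / 60000
  = 1414847.67 / 60000
  = 23.58 kW


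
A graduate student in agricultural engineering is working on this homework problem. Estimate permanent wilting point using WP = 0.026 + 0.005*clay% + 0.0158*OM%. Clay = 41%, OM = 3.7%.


WP = 0.026 + 0.005*41 + 0.0158*3.7
   = 0.026 + 0.2050 + 0.0585
   = 0.2895


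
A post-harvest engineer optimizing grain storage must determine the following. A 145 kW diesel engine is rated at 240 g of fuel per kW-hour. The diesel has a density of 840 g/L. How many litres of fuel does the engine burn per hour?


FC = P * BSFC / rho_fuel
   = 145 * 240 / 840
   = 34800 / 840
   = 41.43 L/h


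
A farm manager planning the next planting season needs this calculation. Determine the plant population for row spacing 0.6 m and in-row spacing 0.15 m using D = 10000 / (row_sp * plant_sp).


D = 10000 / (row_sp * plant_sp)
  = 10000 / (0.6 * 0.15)
  = 10000 / 0.0900
  = 111111.11 plants/ha


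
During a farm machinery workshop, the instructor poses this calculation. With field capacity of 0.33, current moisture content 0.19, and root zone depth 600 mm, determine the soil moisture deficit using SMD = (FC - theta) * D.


SMD = (FC - theta) * D
    = (0.33 - 0.19) * 600
    = 0.140 * 600
    = 84 mm


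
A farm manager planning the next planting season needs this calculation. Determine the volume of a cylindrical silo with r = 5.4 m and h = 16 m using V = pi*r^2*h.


V = pi * r^2 * h
  = pi * 5.4^2 * 16
  = pi * 29.16 * 16
  = 1465.74 m^3


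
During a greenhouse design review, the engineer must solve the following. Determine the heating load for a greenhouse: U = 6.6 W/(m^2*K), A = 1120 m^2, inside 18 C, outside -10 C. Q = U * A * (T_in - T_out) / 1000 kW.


dT = 18 - (-10) = 28 K
Q = U * A * dT
  = 6.6 * 1120 * 28
  = 206976 W = 206.98 kW


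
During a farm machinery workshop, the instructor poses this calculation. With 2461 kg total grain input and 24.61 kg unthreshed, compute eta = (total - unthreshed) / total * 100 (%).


eta = (total - unthreshed) / total * 100
    = (2461 - 24.61) / 2461 * 100
    = 2436.39 / 2461 * 100
    = 99%


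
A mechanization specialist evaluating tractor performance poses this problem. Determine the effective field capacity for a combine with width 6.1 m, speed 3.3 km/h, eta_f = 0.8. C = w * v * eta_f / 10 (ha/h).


C = w * v * eta_f / 10
  = 6.1 * 3.3 * 0.8 / 10
  = 16.10 / 10
  = 1.61 ha/h


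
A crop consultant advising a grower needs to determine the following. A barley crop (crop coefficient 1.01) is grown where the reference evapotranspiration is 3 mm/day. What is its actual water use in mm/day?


ETc = Kc * ET0
    = 1.01 * 3
    = 3.03 mm/day


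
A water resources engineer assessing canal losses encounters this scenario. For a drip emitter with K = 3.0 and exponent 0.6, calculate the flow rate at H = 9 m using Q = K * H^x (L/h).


Q = K * H^x
  = 3.0 * 9^0.6
  = 3.0 * 3.7372
  = 11.21 L/h


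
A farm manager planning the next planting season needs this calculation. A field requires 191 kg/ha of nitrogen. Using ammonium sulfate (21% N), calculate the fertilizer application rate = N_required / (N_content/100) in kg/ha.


Rate = N_required / (N_content / 100)
     = 191 / (21 / 100)
     = 191 / 0.21
     = 909.52 kg/ha


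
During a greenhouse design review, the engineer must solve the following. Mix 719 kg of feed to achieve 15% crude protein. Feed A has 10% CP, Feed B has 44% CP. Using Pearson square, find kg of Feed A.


parts_A = CP_b - target = 44 - 15 = 29
parts_B = target - CP_a = 15 - 10 = 5
total_parts = 29 + 5 = 34
Feed A = 719 * 29 / 34 = 613.26 kg
Feed B = 719 * 5 / 34 = 105.74 kg

613.26 kg
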